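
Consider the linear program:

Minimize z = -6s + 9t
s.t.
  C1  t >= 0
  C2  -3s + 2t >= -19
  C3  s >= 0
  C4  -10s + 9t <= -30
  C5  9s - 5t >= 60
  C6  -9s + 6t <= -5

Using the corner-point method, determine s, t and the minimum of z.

s = 25/3, t = 3, minimum z = -23

Feasible corners and z = -6s + 9t:
  (111/7, 100/7) → z = 234/7
  (25/3, 3) → z = -23
  (390/31, 330/31) → z = 630/31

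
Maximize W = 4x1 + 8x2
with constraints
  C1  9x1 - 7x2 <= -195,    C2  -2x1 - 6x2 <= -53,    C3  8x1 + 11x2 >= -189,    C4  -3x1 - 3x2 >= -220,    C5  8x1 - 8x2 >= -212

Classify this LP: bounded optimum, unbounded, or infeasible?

bounded optimum

Feasible corners and W = 4x1 + 8x2:
  (-47/4, 51/4) → W = 55
  (-19/4, 87/4) → W = 155
  (-53/4, 53/4) → W = 53
The feasible region has finitely many vertices and no improving ray; the maximum is 155 at (-19/4, 87/4).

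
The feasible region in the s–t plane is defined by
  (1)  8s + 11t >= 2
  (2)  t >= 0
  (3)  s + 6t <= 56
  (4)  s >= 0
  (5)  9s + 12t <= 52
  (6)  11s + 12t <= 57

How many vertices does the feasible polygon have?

Pairwise boundary intersections that survive every other constraint:
  (1/4, 0)
  (0, 2/11)
  (57/11, 0)
  (0, 13/3)
  (5/2, 59/24)

5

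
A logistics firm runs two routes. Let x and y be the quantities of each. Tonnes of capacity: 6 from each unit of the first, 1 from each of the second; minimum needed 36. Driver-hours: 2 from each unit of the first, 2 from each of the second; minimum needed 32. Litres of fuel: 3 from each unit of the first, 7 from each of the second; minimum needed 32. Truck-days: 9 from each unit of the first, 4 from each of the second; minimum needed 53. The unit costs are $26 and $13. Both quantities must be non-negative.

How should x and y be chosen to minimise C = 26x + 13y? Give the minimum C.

x = 4, y = 12, minimum C = 260

Vertices and C = 26x + 13y:
  (0, 36) → C = 468
  (16, 0) → C = 416
  (4, 12) → C = 260
The feasible region is unbounded (it extends along (0, 1), (1, 0)), but C strictly increases along every unbounded feasible direction, so there is no improving ray and the minimum is attained at a vertex.

At the optimal vertex, 6x + y = 36 and 2x + 2y = 32.
Solving simultaneously gives x = 4, y = 12.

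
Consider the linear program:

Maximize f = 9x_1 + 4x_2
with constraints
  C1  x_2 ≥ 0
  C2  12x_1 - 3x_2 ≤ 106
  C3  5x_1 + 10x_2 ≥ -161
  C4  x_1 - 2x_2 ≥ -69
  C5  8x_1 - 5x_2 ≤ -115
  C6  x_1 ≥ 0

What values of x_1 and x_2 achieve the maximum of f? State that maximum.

x_1 = 115/11, x_2 = 437/11, maximum f = 253

At the optimal vertex, x_1 - 2x_2 = -69 and 8x_1 - 5x_2 = -115.
Solving simultaneously gives x_1 = 115/11, x_2 = 437/11.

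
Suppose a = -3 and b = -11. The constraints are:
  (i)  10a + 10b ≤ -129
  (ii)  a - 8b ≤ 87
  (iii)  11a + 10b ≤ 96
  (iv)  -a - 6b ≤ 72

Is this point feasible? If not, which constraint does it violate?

(i): -140 ≤ -129 ✓
(ii): 85 ≤ 87 ✓
(iii): -143 ≤ 96 ✓
(iv): 69 ≤ 72 ✓

feasible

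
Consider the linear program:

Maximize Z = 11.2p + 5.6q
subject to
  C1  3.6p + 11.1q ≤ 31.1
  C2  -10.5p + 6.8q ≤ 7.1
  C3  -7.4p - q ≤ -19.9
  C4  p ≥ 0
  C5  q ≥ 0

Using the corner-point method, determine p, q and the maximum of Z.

Corner points and Z = 11.2p + 5.6q:
  (18979/7854, 7925/3927) → Z = 35872/935
  (311/36, 0) → Z = 4354/45
  (199/74, 0) → Z = 5572/185

The binding constraints are 3.6p + 11.1q = 31.1 and q = 0.
Solving simultaneously gives p = 311/36, q = 0.

p = 311/36, q = 0, maximum Z = 4354/45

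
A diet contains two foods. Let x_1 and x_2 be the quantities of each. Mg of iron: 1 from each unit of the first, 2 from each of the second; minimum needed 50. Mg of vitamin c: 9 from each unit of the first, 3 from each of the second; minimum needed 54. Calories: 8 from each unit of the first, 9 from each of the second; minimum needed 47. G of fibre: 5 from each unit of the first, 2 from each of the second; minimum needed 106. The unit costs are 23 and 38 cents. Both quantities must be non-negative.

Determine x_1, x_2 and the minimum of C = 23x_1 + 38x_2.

Extreme points and C = 23x_1 + 38x_2:
  (0, 53) → C = 2014
  (50, 0) → C = 1150
  (14, 18) → C = 1006
The feasible region is unbounded (it extends along (0, 1), (1, 0)), but C strictly increases along every unbounded feasible direction, so there is no improving ray and the minimum is attained at a vertex.

x_1 = 14, x_2 = 18, minimum C = 1006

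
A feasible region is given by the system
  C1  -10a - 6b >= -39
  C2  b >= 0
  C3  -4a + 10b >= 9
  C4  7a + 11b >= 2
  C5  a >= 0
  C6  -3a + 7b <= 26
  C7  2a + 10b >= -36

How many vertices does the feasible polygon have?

4

The feasible vertices (each the meet of two boundaries and inside every other half-plane) are:
  (84/31, 123/62)
  (117/88, 377/88)
  (0, 9/10)
  (0, 26/7)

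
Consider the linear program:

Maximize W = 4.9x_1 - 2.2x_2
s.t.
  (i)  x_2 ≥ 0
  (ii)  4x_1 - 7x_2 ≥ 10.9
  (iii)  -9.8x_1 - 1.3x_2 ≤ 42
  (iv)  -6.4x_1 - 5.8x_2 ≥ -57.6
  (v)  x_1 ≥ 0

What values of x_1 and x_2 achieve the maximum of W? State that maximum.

x_1 = 9, x_2 = 0, maximum W = 44.1

Vertices and W = 4.9x_1 - 2.2x_2:
  (109/40, 0) → W = 5341/400
  (9, 0) → W = 441/10
  (23321/3400, 1004/425) → W = 2273/80

The binding constraints are x_2 = 0 and -6.4x_1 - 5.8x_2 = -57.6.
Solving simultaneously gives x_1 = 9, x_2 = 0.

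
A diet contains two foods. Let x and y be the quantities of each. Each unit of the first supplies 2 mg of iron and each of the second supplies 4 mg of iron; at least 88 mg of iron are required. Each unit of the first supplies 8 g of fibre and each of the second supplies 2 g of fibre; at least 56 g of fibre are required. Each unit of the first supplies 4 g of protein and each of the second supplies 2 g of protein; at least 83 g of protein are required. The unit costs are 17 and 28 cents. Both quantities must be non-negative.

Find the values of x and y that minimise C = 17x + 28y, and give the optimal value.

Extreme points and C = 17x + 28y:
  (0, 83/2) → C = 1162
  (44, 0) → C = 748
  (13, 31/2) → C = 655
The feasible region is unbounded (it extends along (0, 1), (1, 0)), but C strictly increases along every unbounded feasible direction, so there is no improving ray and the minimum is attained at a vertex.

x = 13, y = 31/2, minimum C = 655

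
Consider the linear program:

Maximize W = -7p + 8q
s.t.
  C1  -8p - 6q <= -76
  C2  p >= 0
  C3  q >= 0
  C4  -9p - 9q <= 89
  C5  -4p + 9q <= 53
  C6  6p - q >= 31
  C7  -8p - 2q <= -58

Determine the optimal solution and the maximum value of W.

p = 166/25, q = 221/25, maximum W = 606/25

Vertices and W = -7p + 8q:
  (19/2, 0) → W = -133/2
  (49/8, 9/2) → W = -55/8
  (166/25, 221/25) → W = 606/25
  (6, 5) → W = -2
The feasible region is unbounded (it extends along (1, 0), (9, 4)), but W strictly decreases along every unbounded feasible direction, so there is no improving ray and the maximum is attained at a vertex.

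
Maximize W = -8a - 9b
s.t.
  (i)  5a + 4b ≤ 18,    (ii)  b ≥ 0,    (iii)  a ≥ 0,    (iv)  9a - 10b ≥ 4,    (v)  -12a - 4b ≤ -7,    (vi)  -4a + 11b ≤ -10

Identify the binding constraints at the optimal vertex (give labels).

Vertices and W = -8a - 9b:
  (18/5, 0) → W = -144/5
  (238/71, 22/71) → W = -2102/71
  (5/2, 0) → W = -20

The maximum is at (5/2, 0). Substituting into each constraint, equality holds for (ii) and (vi); the remaining constraints have slack.

(ii) and (vi)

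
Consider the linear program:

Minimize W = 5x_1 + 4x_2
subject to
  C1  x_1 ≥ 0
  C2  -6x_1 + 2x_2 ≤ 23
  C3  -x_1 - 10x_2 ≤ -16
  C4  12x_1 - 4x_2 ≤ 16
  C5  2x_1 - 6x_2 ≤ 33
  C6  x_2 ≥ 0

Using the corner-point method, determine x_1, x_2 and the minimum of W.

Vertices and W = 5x_1 + 4x_2:
  (0, 23/2) → W = 46
  (0, 8/5) → W = 32/5
  (56/31, 44/31) → W = 456/31
The feasible region is unbounded (it extends along (1, 3)), but W strictly increases along every unbounded feasible direction, so there is no improving ray and the minimum is attained at a vertex.

The optimum lies where x_1 = 0 and -x_1 - 10x_2 = -16.
Solving simultaneously gives x_1 = 0, x_2 = 8/5.

x_1 = 0, x_2 = 8/5, minimum W = 32/5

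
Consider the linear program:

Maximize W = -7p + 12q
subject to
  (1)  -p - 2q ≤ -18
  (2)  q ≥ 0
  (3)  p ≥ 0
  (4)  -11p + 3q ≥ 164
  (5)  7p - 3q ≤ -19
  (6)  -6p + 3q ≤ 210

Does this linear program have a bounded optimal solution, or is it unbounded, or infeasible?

bounded optimum

Corner points and W = -7p + 12q:
  (0, 164/3) → W = 656
  (0, 70) → W = 840
  (46/5, 442/5) → W = 4982/5
The feasible region has finitely many vertices and no improving ray; the maximum is 4982/5 at (46/5, 442/5).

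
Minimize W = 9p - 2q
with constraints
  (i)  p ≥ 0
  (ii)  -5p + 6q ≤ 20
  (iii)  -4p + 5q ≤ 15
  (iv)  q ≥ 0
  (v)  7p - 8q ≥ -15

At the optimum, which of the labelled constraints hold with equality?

Feasible corners and W = 9p - 2q:
  (0, 0) → W = 0
  (0, 15/8) → W = -15/4
  (15, 15) → W = 105
The feasible region is unbounded (it extends along (5, 4), (1, 0)), but W strictly increases along every unbounded feasible direction, so there is no improving ray and the minimum is attained at a vertex.

The minimum is at (0, 15/8). Substituting into each constraint, equality holds for (i) and (v); the remaining constraints have slack.

(i) and (v)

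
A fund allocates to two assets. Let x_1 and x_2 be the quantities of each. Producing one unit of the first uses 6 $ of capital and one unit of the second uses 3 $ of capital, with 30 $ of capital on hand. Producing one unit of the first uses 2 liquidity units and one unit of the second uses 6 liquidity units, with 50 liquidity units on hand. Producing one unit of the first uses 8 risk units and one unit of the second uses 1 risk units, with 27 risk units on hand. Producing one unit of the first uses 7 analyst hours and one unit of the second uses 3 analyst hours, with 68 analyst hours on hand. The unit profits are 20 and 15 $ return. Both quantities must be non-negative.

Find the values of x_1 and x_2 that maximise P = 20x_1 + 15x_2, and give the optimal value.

Feasible corners and P = 20x_1 + 15x_2:
  (0, 0) → P = 0
  (0, 25/3) → P = 125
  (27/8, 0) → P = 135/2
  (1, 8) → P = 140
  (17/6, 13/3) → P = 365/3

At the optimal vertex, 6x_1 + 3x_2 = 30 and 2x_1 + 6x_2 = 50.
Solving simultaneously gives x_1 = 1, x_2 = 8.

x_1 = 1, x_2 = 8, maximum P = 140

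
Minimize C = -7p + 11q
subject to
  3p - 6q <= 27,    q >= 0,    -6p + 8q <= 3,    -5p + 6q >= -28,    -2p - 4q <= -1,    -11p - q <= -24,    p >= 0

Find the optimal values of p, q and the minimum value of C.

p = 28/5, q = 0, minimum C = -196/5

Vertices and C = -7p + 11q:
  (28/5, 0) → C = -196/5
  (24/11, 0) → C = -168/11
  (121/2, 183/4) → C = 319/4
  (189/94, 177/94) → C = 312/47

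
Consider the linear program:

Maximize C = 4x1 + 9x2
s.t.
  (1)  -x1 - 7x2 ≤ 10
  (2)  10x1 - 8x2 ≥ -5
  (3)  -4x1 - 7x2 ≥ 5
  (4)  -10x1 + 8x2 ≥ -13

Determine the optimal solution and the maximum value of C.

x1 = -25/34, x2 = -5/17, maximum C = -95/17

Vertices and C = 4x1 + 9x2:
  (-115/78, -95/78) → C = -1315/78
  (11/78, -113/78) → C = -973/78
  (-25/34, -5/17) → C = -95/17
  (1/2, -1) → C = -7

At the optimal vertex, 10x1 - 8x2 = -5 and -4x1 - 7x2 = 5.
Solving simultaneously gives x1 = -25/34, x2 = -5/17.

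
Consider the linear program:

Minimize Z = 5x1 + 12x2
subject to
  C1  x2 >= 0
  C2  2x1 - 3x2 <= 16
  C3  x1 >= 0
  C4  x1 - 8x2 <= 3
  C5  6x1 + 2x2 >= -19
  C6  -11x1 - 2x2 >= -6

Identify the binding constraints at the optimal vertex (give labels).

C1 and C3

Vertices and Z = 5x1 + 12x2:
  (0, 0) → Z = 0
  (6/11, 0) → Z = 30/11
  (0, 3) → Z = 36

The minimum is at (0, 0). Substituting into each constraint, equality holds for C1 and C3; the remaining constraints have slack.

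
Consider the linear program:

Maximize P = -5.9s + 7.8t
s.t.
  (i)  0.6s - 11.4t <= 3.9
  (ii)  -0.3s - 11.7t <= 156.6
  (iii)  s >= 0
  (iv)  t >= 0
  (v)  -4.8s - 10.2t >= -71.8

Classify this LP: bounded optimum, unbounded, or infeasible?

Extreme points and P = -5.9s + 7.8t:
  (6.5, 0) → P = -38.35
  (14305/1014, 203/507) → P = -812327/10140
  (0, 0) → P = 0
  (0, 359/51) → P = 4667/85
The feasible region has finitely many vertices and no improving ray; the maximum is 4667/85 at (0, 359/51).

bounded optimum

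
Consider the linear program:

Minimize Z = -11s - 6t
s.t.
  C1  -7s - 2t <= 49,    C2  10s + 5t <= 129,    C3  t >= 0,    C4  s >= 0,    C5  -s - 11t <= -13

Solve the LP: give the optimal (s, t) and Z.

Extreme points and Z = -11s - 6t:
  (0, 129/5) → Z = -774/5
  (1354/105, 1/105) → Z = -2980/21
  (0, 13/11) → Z = -78/11

The optimum lies where 10s + 5t = 129 and s = 0.
Solving simultaneously gives s = 0, t = 129/5.

s = 0, t = 129/5, minimum Z = -774/5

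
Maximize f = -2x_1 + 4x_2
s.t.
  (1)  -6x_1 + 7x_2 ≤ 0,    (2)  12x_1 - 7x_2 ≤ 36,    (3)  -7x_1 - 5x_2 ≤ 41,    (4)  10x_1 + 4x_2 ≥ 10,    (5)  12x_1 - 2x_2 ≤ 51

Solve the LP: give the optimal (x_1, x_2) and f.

x_1 = 119/24, x_2 = 17/4, maximum f = 85/12

Feasible corners and f = -2x_1 + 4x_2:
  (35/47, 30/47) → f = 50/47
  (119/24, 17/4) → f = 85/12
  (107/59, -120/59) → f = -694/59
  (19/4, 3) → f = 5/2

At the optimal vertex, -6x_1 + 7x_2 = 0 and 12x_1 - 2x_2 = 51.
Solving simultaneously gives x_1 = 119/24, x_2 = 17/4.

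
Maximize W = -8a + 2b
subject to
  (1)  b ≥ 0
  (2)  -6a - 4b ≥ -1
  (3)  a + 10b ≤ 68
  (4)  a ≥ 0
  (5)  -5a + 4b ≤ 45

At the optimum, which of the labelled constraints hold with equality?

Corner points and W = -8a + 2b:
  (1/6, 0) → W = -4/3
  (0, 0) → W = 0
  (0, 1/4) → W = 1/2

The maximum is at (0, 1/4). Substituting into each constraint, equality holds for (2) and (4); the remaining constraints have slack.

(2) and (4)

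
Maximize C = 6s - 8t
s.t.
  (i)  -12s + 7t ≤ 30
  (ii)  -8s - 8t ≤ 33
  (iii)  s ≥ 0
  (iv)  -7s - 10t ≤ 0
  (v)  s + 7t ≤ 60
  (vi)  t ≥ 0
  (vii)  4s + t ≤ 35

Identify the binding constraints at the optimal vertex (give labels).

Corner points and C = 6s - 8t:
  (0, 30/7) → C = -240/7
  (30/13, 750/91) → C = -4740/91
  (0, 0) → C = 0
  (185/27, 205/27) → C = -530/27
  (35/4, 0) → C = 105/2

The maximum is at (35/4, 0). Substituting into each constraint, equality holds for (vi) and (vii); the remaining constraints have slack.

(vi) and (vii)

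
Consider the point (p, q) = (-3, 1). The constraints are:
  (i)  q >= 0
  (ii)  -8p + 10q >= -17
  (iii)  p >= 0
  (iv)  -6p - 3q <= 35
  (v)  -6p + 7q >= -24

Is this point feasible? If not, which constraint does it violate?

Constraint (iii): p = -3, which is not ≥ 0. All other constraints are satisfied.

not feasible — violates (iii)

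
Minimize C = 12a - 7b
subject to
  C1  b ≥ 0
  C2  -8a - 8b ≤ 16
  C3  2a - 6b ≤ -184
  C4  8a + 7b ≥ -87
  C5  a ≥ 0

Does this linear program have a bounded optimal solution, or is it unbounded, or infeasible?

From the feasible point (0, 92/3), moving in the direction (0, 1) keeps every constraint satisfied while C decreases without bound.

unbounded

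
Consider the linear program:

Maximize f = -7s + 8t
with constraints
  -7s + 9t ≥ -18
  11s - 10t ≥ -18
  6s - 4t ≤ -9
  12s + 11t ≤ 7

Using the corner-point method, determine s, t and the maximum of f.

Corner points and f = -7s + 8t:
  (-342/29, -324/29) → f = -198/29
  (-153/26, -171/26) → f = -297/26
  (-9/8, 9/16) → f = 99/8

At the optimal vertex, 11s - 10t = -18 and 6s - 4t = -9.
Solving simultaneously gives s = -9/8, t = 9/16.

s = -9/8, t = 9/16, maximum f = 99/8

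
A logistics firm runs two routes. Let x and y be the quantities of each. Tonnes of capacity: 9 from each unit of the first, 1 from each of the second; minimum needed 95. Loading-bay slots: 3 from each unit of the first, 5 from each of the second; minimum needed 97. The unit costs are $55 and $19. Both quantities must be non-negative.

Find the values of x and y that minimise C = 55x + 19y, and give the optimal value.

Corner points and C = 55x + 19y:
  (0, 95) → C = 1805
  (97/3, 0) → C = 5335/3
  (9, 14) → C = 761
The feasible region is unbounded (it extends along (0, 1), (1, 0)), but C strictly increases along every unbounded feasible direction, so there is no improving ray and the minimum is attained at a vertex.

At the optimal vertex, 9x + y = 95 and 3x + 5y = 97.
Solving simultaneously gives x = 9, y = 14.

x = 9, y = 14, minimum C = 761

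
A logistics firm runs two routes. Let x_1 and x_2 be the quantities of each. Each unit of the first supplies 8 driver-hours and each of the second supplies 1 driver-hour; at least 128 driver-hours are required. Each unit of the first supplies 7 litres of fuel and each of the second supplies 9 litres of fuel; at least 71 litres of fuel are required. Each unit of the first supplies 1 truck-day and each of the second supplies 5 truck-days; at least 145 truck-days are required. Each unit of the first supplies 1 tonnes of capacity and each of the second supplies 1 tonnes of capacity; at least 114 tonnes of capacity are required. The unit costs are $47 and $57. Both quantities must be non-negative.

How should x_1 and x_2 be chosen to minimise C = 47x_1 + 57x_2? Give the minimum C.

x_1 = 425/4, x_2 = 31/4, minimum C = 10871/2

Corner points and C = 47x_1 + 57x_2:
  (0, 128) → C = 7296
  (145, 0) → C = 6815
  (2, 112) → C = 6478
  (425/4, 31/4) → C = 10871/2
The feasible region is unbounded (it extends along (0, 1), (1, 0)), but C strictly increases along every unbounded feasible direction, so there is no improving ray and the minimum is attained at a vertex.

The optimum lies where x_1 + 5x_2 = 145 and x_1 + x_2 = 114.
Solving simultaneously gives x_1 = 425/4, x_2 = 31/4.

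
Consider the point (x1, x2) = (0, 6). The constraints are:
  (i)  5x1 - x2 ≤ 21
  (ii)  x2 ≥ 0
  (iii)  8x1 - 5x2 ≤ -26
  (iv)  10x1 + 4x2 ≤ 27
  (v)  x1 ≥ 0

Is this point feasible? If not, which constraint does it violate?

feasible

(i): -6 ≤ 21 ✓
(ii): 6 ≥ 0 ✓
(iii): -30 ≤ -26 ✓
(iv): 24 ≤ 27 ✓
(v): 0 ≥ 0 ✓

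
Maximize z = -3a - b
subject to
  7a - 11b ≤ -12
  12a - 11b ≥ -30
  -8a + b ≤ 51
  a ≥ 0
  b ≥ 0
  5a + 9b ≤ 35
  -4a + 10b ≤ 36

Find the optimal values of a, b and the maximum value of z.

a = 0, b = 12/11, maximum z = -12/11

Corner points and z = -3a - b:
  (0, 12/11) → z = -12/11
  (277/118, 305/118) → z = -568/59
  (0, 30/11) → z = -30/11
  (115/163, 570/163) → z = -915/163

At the optimal vertex, 7a - 11b = -12 and a = 0.
Solving simultaneously gives a = 0, b = 12/11.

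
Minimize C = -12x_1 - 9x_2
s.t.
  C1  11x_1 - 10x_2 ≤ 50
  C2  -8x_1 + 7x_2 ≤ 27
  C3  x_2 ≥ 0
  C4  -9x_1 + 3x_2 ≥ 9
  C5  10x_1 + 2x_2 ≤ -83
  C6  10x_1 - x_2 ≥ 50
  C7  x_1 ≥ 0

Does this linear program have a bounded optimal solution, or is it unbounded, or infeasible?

The boundaries 10x_1 - x_2 = 50 and x_1 = 0 meet at (0, -50), but that point violates 11x_1 - 10x_2 ≤ 50. Every candidate vertex is excluded by some other constraint, so the feasible region is empty.

infeasible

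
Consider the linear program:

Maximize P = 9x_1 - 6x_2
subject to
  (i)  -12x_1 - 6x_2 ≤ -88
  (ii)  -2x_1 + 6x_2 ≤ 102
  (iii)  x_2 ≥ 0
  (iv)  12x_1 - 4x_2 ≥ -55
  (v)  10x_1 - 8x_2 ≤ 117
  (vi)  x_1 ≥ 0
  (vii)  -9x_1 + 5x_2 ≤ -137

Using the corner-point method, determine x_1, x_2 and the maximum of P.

Vertices and P = 9x_1 - 6x_2:
  (69/2, 57/2) → P = 279/2
  (333/11, 298/11) → P = 1209/11
  (511/22, 317/22) → P = 2697/22

x_1 = 69/2, x_2 = 57/2, maximum P = 279/2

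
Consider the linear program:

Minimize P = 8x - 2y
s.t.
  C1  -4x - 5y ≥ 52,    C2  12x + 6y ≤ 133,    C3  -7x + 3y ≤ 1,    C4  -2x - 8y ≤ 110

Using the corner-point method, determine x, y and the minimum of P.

Feasible corners and P = 8x - 2y:
  (-161/47, -360/47) → P = -568/47
  (67/11, -168/11) → P = 872/11
  (-169/31, -384/31) → P = -584/31

At the optimal vertex, -7x + 3y = 1 and -2x - 8y = 110.
Solving simultaneously gives x = -169/31, y = -384/31.

x = -169/31, y = -384/31, minimum P = -584/31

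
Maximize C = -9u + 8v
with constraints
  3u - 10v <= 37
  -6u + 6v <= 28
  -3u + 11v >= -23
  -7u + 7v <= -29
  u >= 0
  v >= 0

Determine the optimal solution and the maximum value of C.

The feasible region is unbounded (it extends along (1, 1), (10, 3)), but C strictly decreases along every unbounded feasible direction, so there is no improving ray and the maximum is attained at a vertex.

u = 29/7, v = 0, maximum C = -261/7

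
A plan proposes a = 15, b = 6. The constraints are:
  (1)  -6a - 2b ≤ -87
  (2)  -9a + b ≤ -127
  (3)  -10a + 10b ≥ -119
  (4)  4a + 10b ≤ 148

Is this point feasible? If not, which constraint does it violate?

(1): -102 ≤ -87 ✓
(2): -129 ≤ -127 ✓
(3): -90 ≥ -119 ✓
(4): 120 ≤ 148 ✓

feasible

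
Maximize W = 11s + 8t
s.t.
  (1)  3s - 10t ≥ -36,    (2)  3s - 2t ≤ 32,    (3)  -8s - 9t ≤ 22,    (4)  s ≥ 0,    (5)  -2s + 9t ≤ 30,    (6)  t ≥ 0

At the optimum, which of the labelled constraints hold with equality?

(2) and (5)

Corner points and W = 11s + 8t:
  (348/23, 154/23) → W = 220
  (32/3, 0) → W = 352/3
  (0, 10/3) → W = 80/3
  (0, 0) → W = 0

The maximum is at (348/23, 154/23). Substituting into each constraint, equality holds for (2) and (5); the remaining constraints have slack.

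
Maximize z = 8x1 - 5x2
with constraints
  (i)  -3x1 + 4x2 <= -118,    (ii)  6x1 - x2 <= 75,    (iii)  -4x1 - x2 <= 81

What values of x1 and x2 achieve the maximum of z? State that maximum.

Extreme points and z = 8x1 - 5x2:
  (26/3, -23) → z = 553/3
  (-206/19, -715/19) → z = 1927/19
  (-3/5, -393/5) → z = 1941/5

At the optimal vertex, 6x1 - x2 = 75 and -4x1 - x2 = 81.
Solving simultaneously gives x1 = -3/5, x2 = -393/5.

x1 = -3/5, x2 = -393/5, maximum z = 1941/5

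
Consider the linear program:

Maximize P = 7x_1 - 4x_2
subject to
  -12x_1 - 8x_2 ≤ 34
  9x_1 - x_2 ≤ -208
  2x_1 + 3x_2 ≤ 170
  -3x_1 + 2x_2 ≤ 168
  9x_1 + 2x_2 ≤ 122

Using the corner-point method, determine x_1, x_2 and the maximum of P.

Corner points and P = 7x_1 - 4x_2:
  (-283/14, 365/14) → P = -3441/14
  (-353/12, 319/8) → P = -4385/12
  (-248/15, 296/5) → P = -5288/15

x_1 = -283/14, x_2 = 365/14, maximum P = -3441/14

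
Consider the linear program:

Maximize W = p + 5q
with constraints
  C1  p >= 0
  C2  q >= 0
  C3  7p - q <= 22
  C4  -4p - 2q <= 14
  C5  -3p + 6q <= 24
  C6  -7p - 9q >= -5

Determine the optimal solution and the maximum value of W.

Corner points and W = p + 5q:
  (0, 0) → W = 0
  (0, 5/9) → W = 25/9
  (5/7, 0) → W = 5/7

The binding constraints are p = 0 and -7p - 9q = -5.
Solving simultaneously gives p = 0, q = 5/9.

p = 0, q = 5/9, maximum W = 25/9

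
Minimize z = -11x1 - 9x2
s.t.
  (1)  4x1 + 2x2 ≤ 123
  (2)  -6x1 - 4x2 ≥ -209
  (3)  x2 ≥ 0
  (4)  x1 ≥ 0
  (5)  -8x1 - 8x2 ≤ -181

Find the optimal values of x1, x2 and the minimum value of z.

x1 = 0, x2 = 209/4, minimum z = -1881/4

Extreme points and z = -11x1 - 9x2:
  (37/2, 49/2) → z = -424
  (123/4, 0) → z = -1353/4
  (0, 209/4) → z = -1881/4
  (181/8, 0) → z = -1991/8
  (0, 181/8) → z = -1629/8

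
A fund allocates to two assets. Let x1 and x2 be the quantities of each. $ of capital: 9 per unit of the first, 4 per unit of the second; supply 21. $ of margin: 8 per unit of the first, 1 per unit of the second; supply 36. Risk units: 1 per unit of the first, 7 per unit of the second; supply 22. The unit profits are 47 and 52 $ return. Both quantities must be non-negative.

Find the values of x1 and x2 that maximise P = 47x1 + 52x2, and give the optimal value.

x1 = 1, x2 = 3, maximum P = 203

Extreme points and P = 47x1 + 52x2:
  (0, 0) → P = 0
  (0, 22/7) → P = 1144/7
  (7/3, 0) → P = 329/3
  (1, 3) → P = 203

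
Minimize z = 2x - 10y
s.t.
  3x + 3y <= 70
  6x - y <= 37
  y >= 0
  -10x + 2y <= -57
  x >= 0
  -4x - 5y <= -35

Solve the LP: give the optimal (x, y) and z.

x = 17/2, y = 14, minimum z = -123

Corner points and z = 2x - 10y:
  (17/2, 14) → z = -123
  (110/17, 31/17) → z = -90/17
  (355/58, 61/29) → z = -255/29

The optimum lies where 6x - y = 37 and -10x + 2y = -57.
Solving simultaneously gives x = 17/2, y = 14.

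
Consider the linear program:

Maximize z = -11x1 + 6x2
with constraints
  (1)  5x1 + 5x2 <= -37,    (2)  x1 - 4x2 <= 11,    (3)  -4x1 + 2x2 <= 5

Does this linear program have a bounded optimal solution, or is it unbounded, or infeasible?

infeasible

The boundaries 5x1 + 5x2 = -37 and x1 - 4x2 = 11 meet at (-93/25, -92/25), but that point violates -4x1 + 2x2 ≤ 5. Every candidate vertex is excluded by some other constraint, so the feasible region is empty.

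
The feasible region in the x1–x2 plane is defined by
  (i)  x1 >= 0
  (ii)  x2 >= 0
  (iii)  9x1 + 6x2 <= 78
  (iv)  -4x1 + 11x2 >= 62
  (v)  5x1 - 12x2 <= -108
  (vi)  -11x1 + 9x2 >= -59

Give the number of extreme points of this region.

3

The feasible vertices (each the meet of two boundaries and inside every other half-plane) are:
  (0, 13)
  (0, 9)
  (48/23, 227/23)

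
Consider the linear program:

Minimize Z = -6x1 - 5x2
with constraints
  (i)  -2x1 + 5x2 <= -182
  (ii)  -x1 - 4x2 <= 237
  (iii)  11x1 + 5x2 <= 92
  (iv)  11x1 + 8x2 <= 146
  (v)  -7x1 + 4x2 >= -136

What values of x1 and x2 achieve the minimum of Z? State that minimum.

Feasible corners and Z = -6x1 - 5x2:
  (-457/13, -656/13) → Z = 6022/13
  (-16/9, -334/9) → Z = 1766/9
  (-101/8, -1795/32) → Z = 11399/32

x1 = -16/9, x2 = -334/9, minimum Z = 1766/9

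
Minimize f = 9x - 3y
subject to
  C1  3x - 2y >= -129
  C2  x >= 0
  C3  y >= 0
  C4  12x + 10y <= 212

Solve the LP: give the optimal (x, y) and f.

x = 0, y = 106/5, minimum f = -318/5

Corner points and f = 9x - 3y:
  (0, 0) → f = 0
  (0, 106/5) → f = -318/5
  (53/3, 0) → f = 159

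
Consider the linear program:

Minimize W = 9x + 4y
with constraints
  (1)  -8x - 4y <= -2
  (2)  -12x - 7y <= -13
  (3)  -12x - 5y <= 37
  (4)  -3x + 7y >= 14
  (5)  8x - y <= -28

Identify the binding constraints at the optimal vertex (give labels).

(1) and (3)

Vertices and W = 9x + 4y:
  (-19/4, 10) → W = -11/4
  (-79/4, 40) → W = -71/4
  (-183/68, 110/17) → W = 113/68
The feasible region is unbounded (it extends along (1, 8), (-5, 12)), but W strictly increases along every unbounded feasible direction, so there is no improving ray and the minimum is attained at a vertex.

The minimum is at (-79/4, 40). Substituting into each constraint, equality holds for (1) and (3); the remaining constraints have slack.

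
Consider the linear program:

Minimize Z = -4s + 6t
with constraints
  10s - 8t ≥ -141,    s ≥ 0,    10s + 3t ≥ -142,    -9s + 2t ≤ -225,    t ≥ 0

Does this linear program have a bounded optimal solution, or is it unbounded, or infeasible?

From the feasible point (1041/26, 3519/52), moving in the direction (1, 0) keeps every constraint satisfied while Z decreases without bound.

unbounded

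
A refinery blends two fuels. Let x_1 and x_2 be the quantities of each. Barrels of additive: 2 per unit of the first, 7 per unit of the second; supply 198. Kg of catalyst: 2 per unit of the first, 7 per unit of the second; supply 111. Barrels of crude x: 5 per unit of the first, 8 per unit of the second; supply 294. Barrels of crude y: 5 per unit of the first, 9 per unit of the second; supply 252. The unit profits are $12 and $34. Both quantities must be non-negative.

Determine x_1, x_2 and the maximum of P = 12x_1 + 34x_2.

x_1 = 45, x_2 = 3, maximum P = 642

At the optimal vertex, 2x_1 + 7x_2 = 111 and 5x_1 + 9x_2 = 252.
Solving simultaneously gives x_1 = 45, x_2 = 3.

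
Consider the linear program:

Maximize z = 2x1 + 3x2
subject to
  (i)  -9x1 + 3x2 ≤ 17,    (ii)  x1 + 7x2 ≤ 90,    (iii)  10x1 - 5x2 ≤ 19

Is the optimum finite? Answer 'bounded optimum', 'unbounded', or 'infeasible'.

Corner points and z = 2x1 + 3x2:
  (151/66, 827/66) → z = 253/6
  (-142/15, -341/15) → z = -1307/15
  (583/75, 881/75) → z = 3809/75
The feasible region has finitely many vertices and no improving ray; the maximum is 3809/75 at (583/75, 881/75).

bounded optimum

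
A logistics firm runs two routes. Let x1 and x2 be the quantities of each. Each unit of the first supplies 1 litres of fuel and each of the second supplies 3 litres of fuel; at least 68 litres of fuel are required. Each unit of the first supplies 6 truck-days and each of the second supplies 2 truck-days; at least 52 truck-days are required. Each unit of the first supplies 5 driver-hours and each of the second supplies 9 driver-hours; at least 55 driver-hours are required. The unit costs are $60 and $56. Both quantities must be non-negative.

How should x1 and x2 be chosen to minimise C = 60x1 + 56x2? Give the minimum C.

Feasible corners and C = 60x1 + 56x2:
  (0, 26) → C = 1456
  (68, 0) → C = 4080
  (5/4, 89/4) → C = 1321
The feasible region is unbounded (it extends along (0, 1), (1, 0)), but C strictly increases along every unbounded feasible direction, so there is no improving ray and the minimum is attained at a vertex.

x1 = 5/4, x2 = 89/4, minimum C = 1321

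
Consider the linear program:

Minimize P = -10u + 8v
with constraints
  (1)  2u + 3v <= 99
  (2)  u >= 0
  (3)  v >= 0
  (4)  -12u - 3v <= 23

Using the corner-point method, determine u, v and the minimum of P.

u = 99/2, v = 0, minimum P = -495

Extreme points and P = -10u + 8v:
  (0, 33) → P = 264
  (99/2, 0) → P = -495
  (0, 0) → P = 0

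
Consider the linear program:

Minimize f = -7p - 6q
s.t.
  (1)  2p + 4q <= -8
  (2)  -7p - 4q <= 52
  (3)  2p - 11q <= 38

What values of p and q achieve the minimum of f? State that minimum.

p = 32/15, q = -46/15, minimum f = 52/15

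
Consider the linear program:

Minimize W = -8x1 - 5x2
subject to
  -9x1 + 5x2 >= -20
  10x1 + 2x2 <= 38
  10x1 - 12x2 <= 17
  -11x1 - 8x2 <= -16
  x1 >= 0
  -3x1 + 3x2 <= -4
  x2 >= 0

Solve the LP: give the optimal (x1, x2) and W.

The optimum lies where -9x1 + 5x2 = -20 and -3x1 + 3x2 = -4.
Solving simultaneously gives x1 = 10/3, x2 = 2.

x1 = 10/3, x2 = 2, minimum W = -110/3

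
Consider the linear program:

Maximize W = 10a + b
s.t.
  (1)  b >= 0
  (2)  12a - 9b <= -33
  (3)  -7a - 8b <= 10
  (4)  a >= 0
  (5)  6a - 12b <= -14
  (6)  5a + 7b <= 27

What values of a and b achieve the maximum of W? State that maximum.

Feasible corners and W = 10a + b:
  (0, 11/3) → W = 11/3
  (4/43, 163/43) → W = 203/43
  (0, 27/7) → W = 27/7

At the optimal vertex, 12a - 9b = -33 and 5a + 7b = 27.
Solving simultaneously gives a = 4/43, b = 163/43.

a = 4/43, b = 163/43, maximum W = 203/43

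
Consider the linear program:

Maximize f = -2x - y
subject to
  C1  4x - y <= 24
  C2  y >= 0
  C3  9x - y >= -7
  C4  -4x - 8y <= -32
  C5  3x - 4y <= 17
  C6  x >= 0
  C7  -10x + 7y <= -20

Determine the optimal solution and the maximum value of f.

Feasible corners and f = -2x - y:
  (56/9, 8/9) → f = -40/3
  (74/9, 80/9) → f = -76/3
  (32/9, 20/9) → f = -28/3

At the optimal vertex, -4x - 8y = -32 and -10x + 7y = -20.
Solving simultaneously gives x = 32/9, y = 20/9.

x = 32/9, y = 20/9, maximum f = -28/3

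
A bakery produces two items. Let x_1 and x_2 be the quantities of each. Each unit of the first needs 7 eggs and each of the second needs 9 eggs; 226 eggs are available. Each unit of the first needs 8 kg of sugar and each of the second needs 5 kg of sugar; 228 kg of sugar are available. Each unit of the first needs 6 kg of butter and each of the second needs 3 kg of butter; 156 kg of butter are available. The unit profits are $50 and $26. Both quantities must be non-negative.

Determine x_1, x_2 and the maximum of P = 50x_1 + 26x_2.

Extreme points and P = 50x_1 + 26x_2:
  (0, 0) → P = 0
  (0, 226/9) → P = 5876/9
  (26, 0) → P = 1300
  (22, 8) → P = 1308

The optimum lies where 7x_1 + 9x_2 = 226 and 6x_1 + 3x_2 = 156.
Solving simultaneously gives x_1 = 22, x_2 = 8.

x_1 = 22, x_2 = 8, maximum P = 1308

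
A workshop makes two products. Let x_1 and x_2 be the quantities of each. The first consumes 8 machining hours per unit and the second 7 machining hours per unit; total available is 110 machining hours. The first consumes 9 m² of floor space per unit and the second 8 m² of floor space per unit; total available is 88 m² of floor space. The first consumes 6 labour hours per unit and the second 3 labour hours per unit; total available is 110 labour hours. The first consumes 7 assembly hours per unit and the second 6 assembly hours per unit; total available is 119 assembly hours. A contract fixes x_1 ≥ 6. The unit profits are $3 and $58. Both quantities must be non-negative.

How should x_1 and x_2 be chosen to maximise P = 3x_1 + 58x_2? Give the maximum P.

Corner points and P = 3x_1 + 58x_2:
  (88/9, 0) → P = 88/3
  (6, 0) → P = 18
  (6, 17/4) → P = 529/2

The binding constraints are 9x_1 + 8x_2 = 88 and x_1 = 6.
Solving simultaneously gives x_1 = 6, x_2 = 17/4.

x_1 = 6, x_2 = 17/4, maximum P = 529/2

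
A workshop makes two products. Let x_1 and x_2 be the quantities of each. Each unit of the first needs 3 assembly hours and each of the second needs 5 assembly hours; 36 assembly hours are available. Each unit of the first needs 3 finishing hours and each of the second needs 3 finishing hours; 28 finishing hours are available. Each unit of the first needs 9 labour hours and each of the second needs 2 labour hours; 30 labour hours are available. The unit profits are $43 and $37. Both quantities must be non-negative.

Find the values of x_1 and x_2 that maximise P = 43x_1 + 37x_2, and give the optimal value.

x_1 = 2, x_2 = 6, maximum P = 308

Feasible corners and P = 43x_1 + 37x_2:
  (0, 0) → P = 0
  (0, 36/5) → P = 1332/5
  (10/3, 0) → P = 430/3
  (2, 6) → P = 308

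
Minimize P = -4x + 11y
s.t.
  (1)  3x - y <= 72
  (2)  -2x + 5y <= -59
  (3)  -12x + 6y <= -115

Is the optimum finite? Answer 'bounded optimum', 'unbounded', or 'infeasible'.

From the feasible point (301/13, -33/13), moving in the direction (-6, -12) keeps every constraint satisfied while P decreases without bound.

unbounded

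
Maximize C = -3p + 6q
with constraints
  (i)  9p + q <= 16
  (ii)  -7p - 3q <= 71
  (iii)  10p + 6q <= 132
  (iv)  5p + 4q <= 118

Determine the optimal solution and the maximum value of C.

Vertices and C = -3p + 6q:
  (119/20, -751/20) → C = -4863/20
  (-9/11, 257/11) → C = 1569/11
  (-638/13, 1181/13) → C = 9000/13
  (-18, 52) → C = 366

The binding constraints are -7p - 3q = 71 and 5p + 4q = 118.
Solving simultaneously gives p = -638/13, q = 1181/13.

p = -638/13, q = 1181/13, maximum C = 9000/13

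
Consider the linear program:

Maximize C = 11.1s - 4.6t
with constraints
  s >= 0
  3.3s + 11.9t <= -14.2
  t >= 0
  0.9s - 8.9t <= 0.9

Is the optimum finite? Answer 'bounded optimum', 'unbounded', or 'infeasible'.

infeasible

The boundaries s = 0 and t = 0 meet at (0, 0), but that point violates 3.3s + 11.9t ≤ -14.2. Every candidate vertex is excluded by some other constraint, so the feasible region is empty.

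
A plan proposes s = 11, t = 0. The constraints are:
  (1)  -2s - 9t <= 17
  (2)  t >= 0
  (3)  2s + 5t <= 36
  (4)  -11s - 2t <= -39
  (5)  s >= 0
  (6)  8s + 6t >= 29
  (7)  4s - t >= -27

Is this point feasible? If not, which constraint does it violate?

feasible

(1): -22 ≤ 17 ✓
(2): 0 ≥ 0 ✓
(3): 22 ≤ 36 ✓
(4): -121 ≤ -39 ✓
(5): 11 ≥ 0 ✓
(6): 88 ≥ 29 ✓
(7): 44 ≥ -27 ✓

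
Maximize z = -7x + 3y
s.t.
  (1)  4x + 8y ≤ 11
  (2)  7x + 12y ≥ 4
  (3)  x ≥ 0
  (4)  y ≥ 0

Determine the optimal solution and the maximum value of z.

x = 0, y = 11/8, maximum z = 33/8

Vertices and z = -7x + 3y:
  (0, 11/8) → z = 33/8
  (11/4, 0) → z = -77/4
  (0, 1/3) → z = 1
  (4/7, 0) → z = -4

The optimum lies where 4x + 8y = 11 and x = 0.
Solving simultaneously gives x = 0, y = 11/8.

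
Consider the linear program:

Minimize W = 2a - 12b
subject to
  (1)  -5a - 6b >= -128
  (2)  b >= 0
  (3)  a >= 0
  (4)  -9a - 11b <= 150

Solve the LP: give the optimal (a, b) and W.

a = 0, b = 64/3, minimum W = -256

The optimum lies where -5a - 6b = -128 and a = 0.
Solving simultaneously gives a = 0, b = 64/3.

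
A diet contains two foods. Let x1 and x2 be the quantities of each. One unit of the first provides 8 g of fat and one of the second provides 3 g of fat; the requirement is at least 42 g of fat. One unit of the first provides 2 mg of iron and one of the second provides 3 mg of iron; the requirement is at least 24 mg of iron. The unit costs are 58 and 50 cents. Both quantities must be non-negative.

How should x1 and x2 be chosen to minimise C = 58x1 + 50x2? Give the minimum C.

Corner points and C = 58x1 + 50x2:
  (0, 14) → C = 700
  (12, 0) → C = 696
  (3, 6) → C = 474
The feasible region is unbounded (it extends along (0, 1), (1, 0)), but C strictly increases along every unbounded feasible direction, so there is no improving ray and the minimum is attained at a vertex.

At the optimal vertex, 8x1 + 3x2 = 42 and 2x1 + 3x2 = 24.
Solving simultaneously gives x1 = 3, x2 = 6.

x1 = 3, x2 = 6, minimum C = 474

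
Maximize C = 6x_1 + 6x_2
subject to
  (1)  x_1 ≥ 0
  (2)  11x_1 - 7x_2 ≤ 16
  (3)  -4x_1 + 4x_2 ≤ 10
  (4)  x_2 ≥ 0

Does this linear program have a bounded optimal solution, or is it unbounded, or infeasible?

bounded optimum

Corner points and C = 6x_1 + 6x_2:
  (0, 5/2) → C = 15
  (0, 0) → C = 0
  (67/8, 87/8) → C = 231/2
  (16/11, 0) → C = 96/11
The feasible region has finitely many vertices and no improving ray; the maximum is 231/2 at (67/8, 87/8).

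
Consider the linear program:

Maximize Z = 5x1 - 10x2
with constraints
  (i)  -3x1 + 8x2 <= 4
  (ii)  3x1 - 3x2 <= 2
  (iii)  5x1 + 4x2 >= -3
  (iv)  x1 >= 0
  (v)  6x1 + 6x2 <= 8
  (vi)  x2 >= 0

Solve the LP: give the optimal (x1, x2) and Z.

Feasible corners and Z = 5x1 - 10x2:
  (0, 1/2) → Z = -5
  (20/33, 8/11) → Z = -140/33
  (1, 1/3) → Z = 5/3
  (2/3, 0) → Z = 10/3
  (0, 0) → Z = 0

x1 = 2/3, x2 = 0, maximum Z = 10/3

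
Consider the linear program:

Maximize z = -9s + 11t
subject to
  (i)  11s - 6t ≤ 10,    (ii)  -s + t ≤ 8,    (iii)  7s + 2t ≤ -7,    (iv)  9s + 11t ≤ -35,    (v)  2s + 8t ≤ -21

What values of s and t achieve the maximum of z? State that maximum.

Corner points and z = -9s + 11t:
  (-4/7, -19/7) → z = -173/7
  (-17/2, -1/2) → z = 71
  (-49/50, -119/50) → z = -434/25
The feasible region is unbounded (it extends along (-6, -11), (-1, -1)), but z strictly decreases along every unbounded feasible direction, so there is no improving ray and the maximum is attained at a vertex.

s = -17/2, t = -1/2, maximum z = 71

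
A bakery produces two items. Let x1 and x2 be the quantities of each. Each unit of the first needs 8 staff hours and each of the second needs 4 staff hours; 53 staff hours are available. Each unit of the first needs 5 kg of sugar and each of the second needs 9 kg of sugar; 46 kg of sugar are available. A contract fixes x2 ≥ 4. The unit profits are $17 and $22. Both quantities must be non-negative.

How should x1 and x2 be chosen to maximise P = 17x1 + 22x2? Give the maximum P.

x1 = 2, x2 = 4, maximum P = 122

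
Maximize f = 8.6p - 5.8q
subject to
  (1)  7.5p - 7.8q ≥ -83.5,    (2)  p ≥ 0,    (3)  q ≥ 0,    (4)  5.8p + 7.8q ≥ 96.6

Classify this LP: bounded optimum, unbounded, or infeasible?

unbounded

From the feasible point (131/133, 60440/5187), moving in the direction (7.8, 7.5) keeps every constraint satisfied while f increases without bound.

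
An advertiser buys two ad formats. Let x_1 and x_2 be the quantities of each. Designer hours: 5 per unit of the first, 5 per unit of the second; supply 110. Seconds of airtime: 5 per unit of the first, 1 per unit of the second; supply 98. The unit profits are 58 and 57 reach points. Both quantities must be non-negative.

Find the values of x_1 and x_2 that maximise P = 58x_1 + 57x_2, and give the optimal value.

x_1 = 19, x_2 = 3, maximum P = 1273

Corner points and P = 58x_1 + 57x_2:
  (0, 0) → P = 0
  (0, 22) → P = 1254
  (98/5, 0) → P = 5684/5
  (19, 3) → P = 1273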